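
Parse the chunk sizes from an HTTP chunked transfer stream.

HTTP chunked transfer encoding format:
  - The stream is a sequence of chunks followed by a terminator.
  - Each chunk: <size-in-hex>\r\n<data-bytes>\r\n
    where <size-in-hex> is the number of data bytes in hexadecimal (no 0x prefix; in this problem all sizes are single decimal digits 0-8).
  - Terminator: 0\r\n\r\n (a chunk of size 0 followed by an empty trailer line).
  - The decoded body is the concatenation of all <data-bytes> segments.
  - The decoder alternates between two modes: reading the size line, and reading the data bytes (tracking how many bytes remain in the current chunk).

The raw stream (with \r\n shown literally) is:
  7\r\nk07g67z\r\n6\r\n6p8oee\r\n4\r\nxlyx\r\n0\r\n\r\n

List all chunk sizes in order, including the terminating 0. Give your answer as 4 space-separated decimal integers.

Chunk 1: stream[0..1]='7' size=0x7=7, data at stream[3..10]='k07g67z' -> body[0..7], body so far='k07g67z'
Chunk 2: stream[12..13]='6' size=0x6=6, data at stream[15..21]='6p8oee' -> body[7..13], body so far='k07g67z6p8oee'
Chunk 3: stream[23..24]='4' size=0x4=4, data at stream[26..30]='xlyx' -> body[13..17], body so far='k07g67z6p8oeexlyx'
Chunk 4: stream[32..33]='0' size=0 (terminator). Final body='k07g67z6p8oeexlyx' (17 bytes)

Answer: 7 6 4 0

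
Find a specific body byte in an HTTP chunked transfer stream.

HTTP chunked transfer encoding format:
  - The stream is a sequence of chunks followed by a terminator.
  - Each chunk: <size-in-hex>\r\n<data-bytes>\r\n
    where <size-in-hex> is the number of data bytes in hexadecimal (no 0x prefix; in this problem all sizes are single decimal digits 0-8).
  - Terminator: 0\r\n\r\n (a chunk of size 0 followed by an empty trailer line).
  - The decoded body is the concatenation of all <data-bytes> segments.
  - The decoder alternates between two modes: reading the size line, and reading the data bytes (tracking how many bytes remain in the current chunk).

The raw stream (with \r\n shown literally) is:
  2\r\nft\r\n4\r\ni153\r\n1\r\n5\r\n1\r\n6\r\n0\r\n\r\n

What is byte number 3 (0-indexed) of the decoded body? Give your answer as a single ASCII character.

Answer: 1

Derivation:
Chunk 1: stream[0..1]='2' size=0x2=2, data at stream[3..5]='ft' -> body[0..2], body so far='ft'
Chunk 2: stream[7..8]='4' size=0x4=4, data at stream[10..14]='i153' -> body[2..6], body so far='fti153'
Chunk 3: stream[16..17]='1' size=0x1=1, data at stream[19..20]='5' -> body[6..7], body so far='fti1535'
Chunk 4: stream[22..23]='1' size=0x1=1, data at stream[25..26]='6' -> body[7..8], body so far='fti15356'
Chunk 5: stream[28..29]='0' size=0 (terminator). Final body='fti15356' (8 bytes)
Body byte 3 = '1'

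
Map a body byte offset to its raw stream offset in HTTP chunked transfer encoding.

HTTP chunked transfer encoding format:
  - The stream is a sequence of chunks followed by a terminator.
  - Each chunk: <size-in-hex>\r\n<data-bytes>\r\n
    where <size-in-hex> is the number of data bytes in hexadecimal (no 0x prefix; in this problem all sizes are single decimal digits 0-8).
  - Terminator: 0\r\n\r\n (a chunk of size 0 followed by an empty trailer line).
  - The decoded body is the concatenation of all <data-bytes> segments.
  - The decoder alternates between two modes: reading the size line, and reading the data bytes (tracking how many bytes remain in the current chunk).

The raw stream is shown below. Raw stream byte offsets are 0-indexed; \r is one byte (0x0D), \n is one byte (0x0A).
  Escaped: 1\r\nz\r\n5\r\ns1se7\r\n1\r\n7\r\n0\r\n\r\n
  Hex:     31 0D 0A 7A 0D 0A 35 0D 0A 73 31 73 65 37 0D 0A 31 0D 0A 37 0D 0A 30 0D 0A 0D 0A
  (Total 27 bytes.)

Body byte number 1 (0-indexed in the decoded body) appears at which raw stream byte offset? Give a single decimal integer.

Chunk 1: stream[0..1]='1' size=0x1=1, data at stream[3..4]='z' -> body[0..1], body so far='z'
Chunk 2: stream[6..7]='5' size=0x5=5, data at stream[9..14]='s1se7' -> body[1..6], body so far='zs1se7'
Chunk 3: stream[16..17]='1' size=0x1=1, data at stream[19..20]='7' -> body[6..7], body so far='zs1se77'
Chunk 4: stream[22..23]='0' size=0 (terminator). Final body='zs1se77' (7 bytes)
Body byte 1 at stream offset 9

Answer: 9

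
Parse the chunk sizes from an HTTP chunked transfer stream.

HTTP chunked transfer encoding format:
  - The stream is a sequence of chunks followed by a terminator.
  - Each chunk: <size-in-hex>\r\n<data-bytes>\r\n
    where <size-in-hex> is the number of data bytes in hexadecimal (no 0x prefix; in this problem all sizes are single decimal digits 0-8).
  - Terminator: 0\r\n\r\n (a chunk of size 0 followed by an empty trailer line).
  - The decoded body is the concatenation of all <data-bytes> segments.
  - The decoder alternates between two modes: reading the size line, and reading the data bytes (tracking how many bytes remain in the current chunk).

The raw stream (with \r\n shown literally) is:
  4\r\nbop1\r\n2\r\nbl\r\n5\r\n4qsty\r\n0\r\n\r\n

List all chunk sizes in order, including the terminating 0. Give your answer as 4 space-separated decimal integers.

Chunk 1: stream[0..1]='4' size=0x4=4, data at stream[3..7]='bop1' -> body[0..4], body so far='bop1'
Chunk 2: stream[9..10]='2' size=0x2=2, data at stream[12..14]='bl' -> body[4..6], body so far='bop1bl'
Chunk 3: stream[16..17]='5' size=0x5=5, data at stream[19..24]='4qsty' -> body[6..11], body so far='bop1bl4qsty'
Chunk 4: stream[26..27]='0' size=0 (terminator). Final body='bop1bl4qsty' (11 bytes)

Answer: 4 2 5 0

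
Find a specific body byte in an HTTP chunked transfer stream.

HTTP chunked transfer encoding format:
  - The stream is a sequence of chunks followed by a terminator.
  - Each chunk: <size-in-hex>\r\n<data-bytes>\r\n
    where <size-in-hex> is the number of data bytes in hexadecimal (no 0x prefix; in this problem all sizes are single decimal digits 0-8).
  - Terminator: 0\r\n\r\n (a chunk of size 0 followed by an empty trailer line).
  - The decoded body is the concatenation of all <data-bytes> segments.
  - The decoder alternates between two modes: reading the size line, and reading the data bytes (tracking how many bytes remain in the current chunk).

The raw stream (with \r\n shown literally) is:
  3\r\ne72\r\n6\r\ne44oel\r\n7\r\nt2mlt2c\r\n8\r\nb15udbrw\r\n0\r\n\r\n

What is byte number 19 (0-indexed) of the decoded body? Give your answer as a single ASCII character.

Answer: u

Derivation:
Chunk 1: stream[0..1]='3' size=0x3=3, data at stream[3..6]='e72' -> body[0..3], body so far='e72'
Chunk 2: stream[8..9]='6' size=0x6=6, data at stream[11..17]='e44oel' -> body[3..9], body so far='e72e44oel'
Chunk 3: stream[19..20]='7' size=0x7=7, data at stream[22..29]='t2mlt2c' -> body[9..16], body so far='e72e44oelt2mlt2c'
Chunk 4: stream[31..32]='8' size=0x8=8, data at stream[34..42]='b15udbrw' -> body[16..24], body so far='e72e44oelt2mlt2cb15udbrw'
Chunk 5: stream[44..45]='0' size=0 (terminator). Final body='e72e44oelt2mlt2cb15udbrw' (24 bytes)
Body byte 19 = 'u'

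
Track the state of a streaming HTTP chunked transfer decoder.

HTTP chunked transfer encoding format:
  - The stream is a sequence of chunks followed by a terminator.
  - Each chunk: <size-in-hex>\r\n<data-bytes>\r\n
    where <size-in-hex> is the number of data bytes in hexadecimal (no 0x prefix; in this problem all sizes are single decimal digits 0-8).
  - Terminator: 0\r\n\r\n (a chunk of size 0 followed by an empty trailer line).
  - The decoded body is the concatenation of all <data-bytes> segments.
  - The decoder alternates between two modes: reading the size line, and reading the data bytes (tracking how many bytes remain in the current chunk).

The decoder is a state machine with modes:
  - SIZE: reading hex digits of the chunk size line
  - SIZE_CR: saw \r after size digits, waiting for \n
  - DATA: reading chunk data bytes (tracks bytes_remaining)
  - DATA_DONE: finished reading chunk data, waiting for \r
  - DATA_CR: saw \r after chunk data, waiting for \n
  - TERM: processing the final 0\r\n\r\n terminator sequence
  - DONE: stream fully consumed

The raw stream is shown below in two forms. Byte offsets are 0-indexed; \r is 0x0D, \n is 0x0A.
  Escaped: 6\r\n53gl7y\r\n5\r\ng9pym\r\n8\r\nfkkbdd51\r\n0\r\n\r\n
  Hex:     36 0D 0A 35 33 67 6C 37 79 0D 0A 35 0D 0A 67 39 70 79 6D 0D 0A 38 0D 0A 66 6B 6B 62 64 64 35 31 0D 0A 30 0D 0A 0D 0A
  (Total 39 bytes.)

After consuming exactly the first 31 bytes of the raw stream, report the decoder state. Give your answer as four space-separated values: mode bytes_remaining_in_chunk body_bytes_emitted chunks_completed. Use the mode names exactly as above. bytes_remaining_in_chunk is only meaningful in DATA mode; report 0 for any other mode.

Answer: DATA 1 18 2

Derivation:
Byte 0 = '6': mode=SIZE remaining=0 emitted=0 chunks_done=0
Byte 1 = 0x0D: mode=SIZE_CR remaining=0 emitted=0 chunks_done=0
Byte 2 = 0x0A: mode=DATA remaining=6 emitted=0 chunks_done=0
Byte 3 = '5': mode=DATA remaining=5 emitted=1 chunks_done=0
Byte 4 = '3': mode=DATA remaining=4 emitted=2 chunks_done=0
Byte 5 = 'g': mode=DATA remaining=3 emitted=3 chunks_done=0
Byte 6 = 'l': mode=DATA remaining=2 emitted=4 chunks_done=0
Byte 7 = '7': mode=DATA remaining=1 emitted=5 chunks_done=0
Byte 8 = 'y': mode=DATA_DONE remaining=0 emitted=6 chunks_done=0
Byte 9 = 0x0D: mode=DATA_CR remaining=0 emitted=6 chunks_done=0
Byte 10 = 0x0A: mode=SIZE remaining=0 emitted=6 chunks_done=1
Byte 11 = '5': mode=SIZE remaining=0 emitted=6 chunks_done=1
Byte 12 = 0x0D: mode=SIZE_CR remaining=0 emitted=6 chunks_done=1
Byte 13 = 0x0A: mode=DATA remaining=5 emitted=6 chunks_done=1
Byte 14 = 'g': mode=DATA remaining=4 emitted=7 chunks_done=1
Byte 15 = '9': mode=DATA remaining=3 emitted=8 chunks_done=1
Byte 16 = 'p': mode=DATA remaining=2 emitted=9 chunks_done=1
Byte 17 = 'y': mode=DATA remaining=1 emitted=10 chunks_done=1
Byte 18 = 'm': mode=DATA_DONE remaining=0 emitted=11 chunks_done=1
Byte 19 = 0x0D: mode=DATA_CR remaining=0 emitted=11 chunks_done=1
Byte 20 = 0x0A: mode=SIZE remaining=0 emitted=11 chunks_done=2
Byte 21 = '8': mode=SIZE remaining=0 emitted=11 chunks_done=2
Byte 22 = 0x0D: mode=SIZE_CR remaining=0 emitted=11 chunks_done=2
Byte 23 = 0x0A: mode=DATA remaining=8 emitted=11 chunks_done=2
Byte 24 = 'f': mode=DATA remaining=7 emitted=12 chunks_done=2
Byte 25 = 'k': mode=DATA remaining=6 emitted=13 chunks_done=2
Byte 26 = 'k': mode=DATA remaining=5 emitted=14 chunks_done=2
Byte 27 = 'b': mode=DATA remaining=4 emitted=15 chunks_done=2
Byte 28 = 'd': mode=DATA remaining=3 emitted=16 chunks_done=2
Byte 29 = 'd': mode=DATA remaining=2 emitted=17 chunks_done=2
Byte 30 = '5': mode=DATA remaining=1 emitted=18 chunks_done=2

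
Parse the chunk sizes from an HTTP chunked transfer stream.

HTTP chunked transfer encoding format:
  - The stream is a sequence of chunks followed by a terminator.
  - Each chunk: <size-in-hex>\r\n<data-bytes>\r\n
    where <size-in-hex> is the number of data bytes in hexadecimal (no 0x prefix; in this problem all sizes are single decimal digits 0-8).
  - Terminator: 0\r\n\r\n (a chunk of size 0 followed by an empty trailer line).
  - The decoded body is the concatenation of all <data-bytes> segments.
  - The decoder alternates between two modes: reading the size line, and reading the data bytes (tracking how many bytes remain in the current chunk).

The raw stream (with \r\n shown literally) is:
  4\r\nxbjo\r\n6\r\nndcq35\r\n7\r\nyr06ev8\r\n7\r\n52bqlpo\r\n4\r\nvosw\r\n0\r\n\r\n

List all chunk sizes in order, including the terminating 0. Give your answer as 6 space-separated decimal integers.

Answer: 4 6 7 7 4 0

Derivation:
Chunk 1: stream[0..1]='4' size=0x4=4, data at stream[3..7]='xbjo' -> body[0..4], body so far='xbjo'
Chunk 2: stream[9..10]='6' size=0x6=6, data at stream[12..18]='ndcq35' -> body[4..10], body so far='xbjondcq35'
Chunk 3: stream[20..21]='7' size=0x7=7, data at stream[23..30]='yr06ev8' -> body[10..17], body so far='xbjondcq35yr06ev8'
Chunk 4: stream[32..33]='7' size=0x7=7, data at stream[35..42]='52bqlpo' -> body[17..24], body so far='xbjondcq35yr06ev852bqlpo'
Chunk 5: stream[44..45]='4' size=0x4=4, data at stream[47..51]='vosw' -> body[24..28], body so far='xbjondcq35yr06ev852bqlpovosw'
Chunk 6: stream[53..54]='0' size=0 (terminator). Final body='xbjondcq35yr06ev852bqlpovosw' (28 bytes)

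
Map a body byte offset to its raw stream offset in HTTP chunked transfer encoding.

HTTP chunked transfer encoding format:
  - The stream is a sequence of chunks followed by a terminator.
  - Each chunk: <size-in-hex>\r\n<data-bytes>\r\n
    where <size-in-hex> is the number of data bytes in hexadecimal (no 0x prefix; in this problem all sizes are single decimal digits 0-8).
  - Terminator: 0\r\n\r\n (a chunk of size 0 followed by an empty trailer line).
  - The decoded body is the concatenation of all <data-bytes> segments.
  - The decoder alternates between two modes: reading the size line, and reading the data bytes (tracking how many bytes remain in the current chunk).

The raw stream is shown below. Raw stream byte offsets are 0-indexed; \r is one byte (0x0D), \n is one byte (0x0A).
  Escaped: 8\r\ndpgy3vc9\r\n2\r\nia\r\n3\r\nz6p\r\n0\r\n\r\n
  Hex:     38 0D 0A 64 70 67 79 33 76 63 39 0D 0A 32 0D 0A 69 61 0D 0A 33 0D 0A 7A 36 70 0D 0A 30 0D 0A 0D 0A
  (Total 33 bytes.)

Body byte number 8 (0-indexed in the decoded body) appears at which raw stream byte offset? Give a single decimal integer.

Chunk 1: stream[0..1]='8' size=0x8=8, data at stream[3..11]='dpgy3vc9' -> body[0..8], body so far='dpgy3vc9'
Chunk 2: stream[13..14]='2' size=0x2=2, data at stream[16..18]='ia' -> body[8..10], body so far='dpgy3vc9ia'
Chunk 3: stream[20..21]='3' size=0x3=3, data at stream[23..26]='z6p' -> body[10..13], body so far='dpgy3vc9iaz6p'
Chunk 4: stream[28..29]='0' size=0 (terminator). Final body='dpgy3vc9iaz6p' (13 bytes)
Body byte 8 at stream offset 16

Answer: 16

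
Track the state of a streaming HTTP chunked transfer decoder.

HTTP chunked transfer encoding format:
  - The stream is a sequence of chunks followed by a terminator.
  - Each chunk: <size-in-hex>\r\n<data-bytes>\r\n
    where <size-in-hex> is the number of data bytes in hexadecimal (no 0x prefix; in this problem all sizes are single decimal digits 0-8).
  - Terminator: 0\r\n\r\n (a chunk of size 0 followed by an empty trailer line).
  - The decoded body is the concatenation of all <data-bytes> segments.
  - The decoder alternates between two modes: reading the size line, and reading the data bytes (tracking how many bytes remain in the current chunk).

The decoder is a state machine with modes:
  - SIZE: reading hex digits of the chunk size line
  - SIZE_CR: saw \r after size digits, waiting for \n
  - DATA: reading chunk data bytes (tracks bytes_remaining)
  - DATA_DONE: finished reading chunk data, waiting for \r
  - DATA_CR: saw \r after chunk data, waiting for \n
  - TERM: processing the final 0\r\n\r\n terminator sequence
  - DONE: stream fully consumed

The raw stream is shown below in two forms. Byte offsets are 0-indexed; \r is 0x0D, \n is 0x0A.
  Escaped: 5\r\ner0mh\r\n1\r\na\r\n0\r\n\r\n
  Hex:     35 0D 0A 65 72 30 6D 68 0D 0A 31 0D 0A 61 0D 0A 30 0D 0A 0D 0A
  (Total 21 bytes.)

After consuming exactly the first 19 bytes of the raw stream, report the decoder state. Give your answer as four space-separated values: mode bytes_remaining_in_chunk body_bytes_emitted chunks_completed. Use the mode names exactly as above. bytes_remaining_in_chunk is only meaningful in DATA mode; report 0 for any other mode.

Answer: TERM 0 6 2

Derivation:
Byte 0 = '5': mode=SIZE remaining=0 emitted=0 chunks_done=0
Byte 1 = 0x0D: mode=SIZE_CR remaining=0 emitted=0 chunks_done=0
Byte 2 = 0x0A: mode=DATA remaining=5 emitted=0 chunks_done=0
Byte 3 = 'e': mode=DATA remaining=4 emitted=1 chunks_done=0
Byte 4 = 'r': mode=DATA remaining=3 emitted=2 chunks_done=0
Byte 5 = '0': mode=DATA remaining=2 emitted=3 chunks_done=0
Byte 6 = 'm': mode=DATA remaining=1 emitted=4 chunks_done=0
Byte 7 = 'h': mode=DATA_DONE remaining=0 emitted=5 chunks_done=0
Byte 8 = 0x0D: mode=DATA_CR remaining=0 emitted=5 chunks_done=0
Byte 9 = 0x0A: mode=SIZE remaining=0 emitted=5 chunks_done=1
Byte 10 = '1': mode=SIZE remaining=0 emitted=5 chunks_done=1
Byte 11 = 0x0D: mode=SIZE_CR remaining=0 emitted=5 chunks_done=1
Byte 12 = 0x0A: mode=DATA remaining=1 emitted=5 chunks_done=1
Byte 13 = 'a': mode=DATA_DONE remaining=0 emitted=6 chunks_done=1
Byte 14 = 0x0D: mode=DATA_CR remaining=0 emitted=6 chunks_done=1
Byte 15 = 0x0A: mode=SIZE remaining=0 emitted=6 chunks_done=2
Byte 16 = '0': mode=SIZE remaining=0 emitted=6 chunks_done=2
Byte 17 = 0x0D: mode=SIZE_CR remaining=0 emitted=6 chunks_done=2
Byte 18 = 0x0A: mode=TERM remaining=0 emitted=6 chunks_done=2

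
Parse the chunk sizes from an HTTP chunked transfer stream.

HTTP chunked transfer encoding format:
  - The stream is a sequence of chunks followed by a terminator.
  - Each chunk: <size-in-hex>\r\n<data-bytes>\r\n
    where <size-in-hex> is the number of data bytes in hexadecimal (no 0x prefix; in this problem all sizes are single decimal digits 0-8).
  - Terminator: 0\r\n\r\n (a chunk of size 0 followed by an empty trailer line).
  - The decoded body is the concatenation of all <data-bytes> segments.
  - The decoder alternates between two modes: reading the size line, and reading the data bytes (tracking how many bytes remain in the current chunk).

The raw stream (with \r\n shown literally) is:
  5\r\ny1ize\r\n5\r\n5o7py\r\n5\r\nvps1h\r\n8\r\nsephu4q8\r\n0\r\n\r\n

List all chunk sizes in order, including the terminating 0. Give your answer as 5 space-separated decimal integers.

Chunk 1: stream[0..1]='5' size=0x5=5, data at stream[3..8]='y1ize' -> body[0..5], body so far='y1ize'
Chunk 2: stream[10..11]='5' size=0x5=5, data at stream[13..18]='5o7py' -> body[5..10], body so far='y1ize5o7py'
Chunk 3: stream[20..21]='5' size=0x5=5, data at stream[23..28]='vps1h' -> body[10..15], body so far='y1ize5o7pyvps1h'
Chunk 4: stream[30..31]='8' size=0x8=8, data at stream[33..41]='sephu4q8' -> body[15..23], body so far='y1ize5o7pyvps1hsephu4q8'
Chunk 5: stream[43..44]='0' size=0 (terminator). Final body='y1ize5o7pyvps1hsephu4q8' (23 bytes)

Answer: 5 5 5 8 0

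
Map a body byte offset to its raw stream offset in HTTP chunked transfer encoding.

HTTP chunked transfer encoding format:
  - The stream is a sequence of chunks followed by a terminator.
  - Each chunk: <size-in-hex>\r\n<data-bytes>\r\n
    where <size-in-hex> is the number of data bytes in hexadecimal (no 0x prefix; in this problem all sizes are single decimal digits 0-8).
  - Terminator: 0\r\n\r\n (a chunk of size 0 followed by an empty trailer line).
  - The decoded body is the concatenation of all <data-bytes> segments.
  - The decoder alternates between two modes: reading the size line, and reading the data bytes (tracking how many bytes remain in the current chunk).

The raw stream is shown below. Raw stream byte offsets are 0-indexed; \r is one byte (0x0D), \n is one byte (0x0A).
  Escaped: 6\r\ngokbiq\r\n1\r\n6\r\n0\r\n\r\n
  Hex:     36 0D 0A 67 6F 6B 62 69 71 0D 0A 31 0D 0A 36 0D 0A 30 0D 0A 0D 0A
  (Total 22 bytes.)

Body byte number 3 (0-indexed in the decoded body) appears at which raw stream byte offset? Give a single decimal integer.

Chunk 1: stream[0..1]='6' size=0x6=6, data at stream[3..9]='gokbiq' -> body[0..6], body so far='gokbiq'
Chunk 2: stream[11..12]='1' size=0x1=1, data at stream[14..15]='6' -> body[6..7], body so far='gokbiq6'
Chunk 3: stream[17..18]='0' size=0 (terminator). Final body='gokbiq6' (7 bytes)
Body byte 3 at stream offset 6

Answer: 6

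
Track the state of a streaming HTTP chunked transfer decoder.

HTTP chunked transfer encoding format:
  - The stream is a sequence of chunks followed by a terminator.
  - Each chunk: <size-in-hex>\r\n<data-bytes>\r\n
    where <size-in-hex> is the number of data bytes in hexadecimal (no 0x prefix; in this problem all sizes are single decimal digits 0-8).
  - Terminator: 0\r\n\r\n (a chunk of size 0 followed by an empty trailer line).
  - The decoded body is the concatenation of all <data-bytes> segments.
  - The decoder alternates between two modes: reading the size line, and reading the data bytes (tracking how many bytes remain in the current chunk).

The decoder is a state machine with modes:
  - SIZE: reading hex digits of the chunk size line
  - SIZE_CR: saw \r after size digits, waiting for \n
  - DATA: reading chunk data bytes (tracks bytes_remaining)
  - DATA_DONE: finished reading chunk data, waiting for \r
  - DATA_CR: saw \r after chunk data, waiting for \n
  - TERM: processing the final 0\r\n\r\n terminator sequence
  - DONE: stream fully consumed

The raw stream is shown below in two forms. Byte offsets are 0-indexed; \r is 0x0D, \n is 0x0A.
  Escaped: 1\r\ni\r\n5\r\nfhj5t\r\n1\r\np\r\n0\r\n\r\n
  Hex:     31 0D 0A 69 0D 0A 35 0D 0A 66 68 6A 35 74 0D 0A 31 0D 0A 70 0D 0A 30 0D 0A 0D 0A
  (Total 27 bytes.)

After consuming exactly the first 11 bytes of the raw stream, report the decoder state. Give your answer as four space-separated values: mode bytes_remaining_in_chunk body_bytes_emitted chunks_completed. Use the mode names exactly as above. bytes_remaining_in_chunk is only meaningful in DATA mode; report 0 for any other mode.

Answer: DATA 3 3 1

Derivation:
Byte 0 = '1': mode=SIZE remaining=0 emitted=0 chunks_done=0
Byte 1 = 0x0D: mode=SIZE_CR remaining=0 emitted=0 chunks_done=0
Byte 2 = 0x0A: mode=DATA remaining=1 emitted=0 chunks_done=0
Byte 3 = 'i': mode=DATA_DONE remaining=0 emitted=1 chunks_done=0
Byte 4 = 0x0D: mode=DATA_CR remaining=0 emitted=1 chunks_done=0
Byte 5 = 0x0A: mode=SIZE remaining=0 emitted=1 chunks_done=1
Byte 6 = '5': mode=SIZE remaining=0 emitted=1 chunks_done=1
Byte 7 = 0x0D: mode=SIZE_CR remaining=0 emitted=1 chunks_done=1
Byte 8 = 0x0A: mode=DATA remaining=5 emitted=1 chunks_done=1
Byte 9 = 'f': mode=DATA remaining=4 emitted=2 chunks_done=1
Byte 10 = 'h': mode=DATA remaining=3 emitted=3 chunks_done=1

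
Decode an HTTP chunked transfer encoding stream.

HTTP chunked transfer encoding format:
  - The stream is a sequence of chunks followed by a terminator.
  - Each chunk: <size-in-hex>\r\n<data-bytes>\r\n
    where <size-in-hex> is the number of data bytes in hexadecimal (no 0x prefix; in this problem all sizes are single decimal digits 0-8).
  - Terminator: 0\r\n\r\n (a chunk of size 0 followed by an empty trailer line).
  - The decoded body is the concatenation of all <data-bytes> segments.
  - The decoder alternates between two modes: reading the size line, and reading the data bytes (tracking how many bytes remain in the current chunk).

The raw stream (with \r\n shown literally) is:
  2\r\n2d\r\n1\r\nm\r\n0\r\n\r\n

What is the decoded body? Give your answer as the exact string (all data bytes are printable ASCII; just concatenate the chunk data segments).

Chunk 1: stream[0..1]='2' size=0x2=2, data at stream[3..5]='2d' -> body[0..2], body so far='2d'
Chunk 2: stream[7..8]='1' size=0x1=1, data at stream[10..11]='m' -> body[2..3], body so far='2dm'
Chunk 3: stream[13..14]='0' size=0 (terminator). Final body='2dm' (3 bytes)

Answer: 2dm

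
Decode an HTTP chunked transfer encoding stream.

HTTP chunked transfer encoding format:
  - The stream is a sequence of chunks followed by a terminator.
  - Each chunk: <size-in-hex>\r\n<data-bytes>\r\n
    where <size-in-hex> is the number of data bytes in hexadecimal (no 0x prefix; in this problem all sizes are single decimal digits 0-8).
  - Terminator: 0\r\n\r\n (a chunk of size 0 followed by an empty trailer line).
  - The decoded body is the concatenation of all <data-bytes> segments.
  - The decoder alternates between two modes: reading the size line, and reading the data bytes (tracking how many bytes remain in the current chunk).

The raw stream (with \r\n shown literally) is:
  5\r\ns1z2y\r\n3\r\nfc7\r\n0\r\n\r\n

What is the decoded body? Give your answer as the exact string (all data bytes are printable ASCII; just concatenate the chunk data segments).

Answer: s1z2yfc7

Derivation:
Chunk 1: stream[0..1]='5' size=0x5=5, data at stream[3..8]='s1z2y' -> body[0..5], body so far='s1z2y'
Chunk 2: stream[10..11]='3' size=0x3=3, data at stream[13..16]='fc7' -> body[5..8], body so far='s1z2yfc7'
Chunk 3: stream[18..19]='0' size=0 (terminator). Final body='s1z2yfc7' (8 bytes)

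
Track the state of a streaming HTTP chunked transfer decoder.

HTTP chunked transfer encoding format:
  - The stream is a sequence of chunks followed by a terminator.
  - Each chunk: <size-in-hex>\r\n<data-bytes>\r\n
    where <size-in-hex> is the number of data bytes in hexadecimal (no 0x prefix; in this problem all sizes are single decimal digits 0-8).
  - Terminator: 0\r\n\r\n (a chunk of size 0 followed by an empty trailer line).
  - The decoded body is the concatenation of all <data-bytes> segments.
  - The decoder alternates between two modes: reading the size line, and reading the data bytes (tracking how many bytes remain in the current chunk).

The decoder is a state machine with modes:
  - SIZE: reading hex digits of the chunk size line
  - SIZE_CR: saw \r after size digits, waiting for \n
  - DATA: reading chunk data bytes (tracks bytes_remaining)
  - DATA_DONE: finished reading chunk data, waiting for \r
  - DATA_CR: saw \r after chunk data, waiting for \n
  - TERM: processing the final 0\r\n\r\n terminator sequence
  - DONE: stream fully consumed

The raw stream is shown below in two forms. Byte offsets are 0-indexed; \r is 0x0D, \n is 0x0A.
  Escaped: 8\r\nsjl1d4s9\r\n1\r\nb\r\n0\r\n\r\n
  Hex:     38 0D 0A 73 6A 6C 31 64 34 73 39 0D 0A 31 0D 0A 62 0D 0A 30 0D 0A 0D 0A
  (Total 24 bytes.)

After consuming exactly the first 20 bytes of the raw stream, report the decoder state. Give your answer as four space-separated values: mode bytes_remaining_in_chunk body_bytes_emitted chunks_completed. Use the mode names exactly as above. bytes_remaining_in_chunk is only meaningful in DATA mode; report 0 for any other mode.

Answer: SIZE 0 9 2

Derivation:
Byte 0 = '8': mode=SIZE remaining=0 emitted=0 chunks_done=0
Byte 1 = 0x0D: mode=SIZE_CR remaining=0 emitted=0 chunks_done=0
Byte 2 = 0x0A: mode=DATA remaining=8 emitted=0 chunks_done=0
Byte 3 = 's': mode=DATA remaining=7 emitted=1 chunks_done=0
Byte 4 = 'j': mode=DATA remaining=6 emitted=2 chunks_done=0
Byte 5 = 'l': mode=DATA remaining=5 emitted=3 chunks_done=0
Byte 6 = '1': mode=DATA remaining=4 emitted=4 chunks_done=0
Byte 7 = 'd': mode=DATA remaining=3 emitted=5 chunks_done=0
Byte 8 = '4': mode=DATA remaining=2 emitted=6 chunks_done=0
Byte 9 = 's': mode=DATA remaining=1 emitted=7 chunks_done=0
Byte 10 = '9': mode=DATA_DONE remaining=0 emitted=8 chunks_done=0
Byte 11 = 0x0D: mode=DATA_CR remaining=0 emitted=8 chunks_done=0
Byte 12 = 0x0A: mode=SIZE remaining=0 emitted=8 chunks_done=1
Byte 13 = '1': mode=SIZE remaining=0 emitted=8 chunks_done=1
Byte 14 = 0x0D: mode=SIZE_CR remaining=0 emitted=8 chunks_done=1
Byte 15 = 0x0A: mode=DATA remaining=1 emitted=8 chunks_done=1
Byte 16 = 'b': mode=DATA_DONE remaining=0 emitted=9 chunks_done=1
Byte 17 = 0x0D: mode=DATA_CR remaining=0 emitted=9 chunks_done=1
Byte 18 = 0x0A: mode=SIZE remaining=0 emitted=9 chunks_done=2
Byte 19 = '0': mode=SIZE remaining=0 emitted=9 chunks_done=2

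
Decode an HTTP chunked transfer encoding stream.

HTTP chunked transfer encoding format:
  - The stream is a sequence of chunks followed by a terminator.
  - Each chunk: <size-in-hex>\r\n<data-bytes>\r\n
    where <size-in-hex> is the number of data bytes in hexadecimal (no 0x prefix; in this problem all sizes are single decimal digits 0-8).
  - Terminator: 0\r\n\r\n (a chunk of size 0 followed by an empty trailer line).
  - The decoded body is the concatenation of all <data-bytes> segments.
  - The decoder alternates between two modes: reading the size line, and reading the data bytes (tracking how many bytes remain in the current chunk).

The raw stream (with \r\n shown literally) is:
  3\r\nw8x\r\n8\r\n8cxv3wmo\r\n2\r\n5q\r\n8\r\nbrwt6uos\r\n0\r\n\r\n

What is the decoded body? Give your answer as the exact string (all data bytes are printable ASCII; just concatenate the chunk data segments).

Chunk 1: stream[0..1]='3' size=0x3=3, data at stream[3..6]='w8x' -> body[0..3], body so far='w8x'
Chunk 2: stream[8..9]='8' size=0x8=8, data at stream[11..19]='8cxv3wmo' -> body[3..11], body so far='w8x8cxv3wmo'
Chunk 3: stream[21..22]='2' size=0x2=2, data at stream[24..26]='5q' -> body[11..13], body so far='w8x8cxv3wmo5q'
Chunk 4: stream[28..29]='8' size=0x8=8, data at stream[31..39]='brwt6uos' -> body[13..21], body so far='w8x8cxv3wmo5qbrwt6uos'
Chunk 5: stream[41..42]='0' size=0 (terminator). Final body='w8x8cxv3wmo5qbrwt6uos' (21 bytes)

Answer: w8x8cxv3wmo5qbrwt6uos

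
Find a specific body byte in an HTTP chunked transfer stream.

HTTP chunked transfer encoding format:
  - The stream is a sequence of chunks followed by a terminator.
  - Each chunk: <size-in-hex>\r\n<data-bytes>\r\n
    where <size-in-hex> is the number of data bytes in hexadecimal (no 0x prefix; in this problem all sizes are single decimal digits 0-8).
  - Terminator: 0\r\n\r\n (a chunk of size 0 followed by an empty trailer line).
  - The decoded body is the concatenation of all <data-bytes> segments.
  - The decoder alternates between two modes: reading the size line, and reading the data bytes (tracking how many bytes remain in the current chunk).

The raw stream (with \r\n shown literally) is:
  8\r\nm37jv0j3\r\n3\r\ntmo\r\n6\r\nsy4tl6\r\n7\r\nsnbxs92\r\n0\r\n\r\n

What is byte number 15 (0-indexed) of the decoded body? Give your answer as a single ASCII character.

Answer: l

Derivation:
Chunk 1: stream[0..1]='8' size=0x8=8, data at stream[3..11]='m37jv0j3' -> body[0..8], body so far='m37jv0j3'
Chunk 2: stream[13..14]='3' size=0x3=3, data at stream[16..19]='tmo' -> body[8..11], body so far='m37jv0j3tmo'
Chunk 3: stream[21..22]='6' size=0x6=6, data at stream[24..30]='sy4tl6' -> body[11..17], body so far='m37jv0j3tmosy4tl6'
Chunk 4: stream[32..33]='7' size=0x7=7, data at stream[35..42]='snbxs92' -> body[17..24], body so far='m37jv0j3tmosy4tl6snbxs92'
Chunk 5: stream[44..45]='0' size=0 (terminator). Final body='m37jv0j3tmosy4tl6snbxs92' (24 bytes)
Body byte 15 = 'l'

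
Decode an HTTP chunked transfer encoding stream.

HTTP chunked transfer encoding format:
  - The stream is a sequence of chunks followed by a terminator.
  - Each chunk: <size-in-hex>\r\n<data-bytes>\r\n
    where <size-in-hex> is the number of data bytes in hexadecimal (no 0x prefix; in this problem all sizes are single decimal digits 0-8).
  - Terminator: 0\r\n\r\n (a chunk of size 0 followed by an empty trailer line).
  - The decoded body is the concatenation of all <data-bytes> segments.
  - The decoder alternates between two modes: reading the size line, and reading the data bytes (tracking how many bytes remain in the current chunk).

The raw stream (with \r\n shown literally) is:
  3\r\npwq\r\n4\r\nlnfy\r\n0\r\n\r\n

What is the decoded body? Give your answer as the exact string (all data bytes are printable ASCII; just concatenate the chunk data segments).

Answer: pwqlnfy

Derivation:
Chunk 1: stream[0..1]='3' size=0x3=3, data at stream[3..6]='pwq' -> body[0..3], body so far='pwq'
Chunk 2: stream[8..9]='4' size=0x4=4, data at stream[11..15]='lnfy' -> body[3..7], body so far='pwqlnfy'
Chunk 3: stream[17..18]='0' size=0 (terminator). Final body='pwqlnfy' (7 bytes)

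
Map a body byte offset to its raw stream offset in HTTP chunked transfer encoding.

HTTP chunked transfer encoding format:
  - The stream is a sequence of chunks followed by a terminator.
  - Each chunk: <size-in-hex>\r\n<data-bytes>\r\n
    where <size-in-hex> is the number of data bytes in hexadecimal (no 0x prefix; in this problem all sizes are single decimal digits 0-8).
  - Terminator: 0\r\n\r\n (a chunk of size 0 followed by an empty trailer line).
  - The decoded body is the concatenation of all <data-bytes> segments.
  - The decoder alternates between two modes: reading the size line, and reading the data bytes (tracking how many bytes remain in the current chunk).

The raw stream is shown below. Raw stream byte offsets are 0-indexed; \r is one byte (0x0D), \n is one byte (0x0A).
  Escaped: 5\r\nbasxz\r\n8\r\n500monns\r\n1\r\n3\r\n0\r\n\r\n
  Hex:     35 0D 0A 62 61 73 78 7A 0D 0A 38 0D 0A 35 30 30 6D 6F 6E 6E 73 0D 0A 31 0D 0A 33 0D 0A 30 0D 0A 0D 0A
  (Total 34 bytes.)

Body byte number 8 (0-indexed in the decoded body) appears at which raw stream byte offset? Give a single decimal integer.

Chunk 1: stream[0..1]='5' size=0x5=5, data at stream[3..8]='basxz' -> body[0..5], body so far='basxz'
Chunk 2: stream[10..11]='8' size=0x8=8, data at stream[13..21]='500monns' -> body[5..13], body so far='basxz500monns'
Chunk 3: stream[23..24]='1' size=0x1=1, data at stream[26..27]='3' -> body[13..14], body so far='basxz500monns3'
Chunk 4: stream[29..30]='0' size=0 (terminator). Final body='basxz500monns3' (14 bytes)
Body byte 8 at stream offset 16

Answer: 16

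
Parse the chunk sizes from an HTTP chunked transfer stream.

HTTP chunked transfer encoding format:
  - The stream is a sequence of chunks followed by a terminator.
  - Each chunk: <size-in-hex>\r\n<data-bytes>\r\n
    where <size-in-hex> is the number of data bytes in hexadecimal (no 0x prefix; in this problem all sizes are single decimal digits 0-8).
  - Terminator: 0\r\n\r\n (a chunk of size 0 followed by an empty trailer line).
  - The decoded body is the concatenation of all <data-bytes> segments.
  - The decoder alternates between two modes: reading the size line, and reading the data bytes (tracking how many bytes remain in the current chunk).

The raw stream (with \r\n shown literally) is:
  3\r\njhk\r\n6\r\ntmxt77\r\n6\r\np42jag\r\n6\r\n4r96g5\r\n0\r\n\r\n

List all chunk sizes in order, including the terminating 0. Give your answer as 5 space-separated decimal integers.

Answer: 3 6 6 6 0

Derivation:
Chunk 1: stream[0..1]='3' size=0x3=3, data at stream[3..6]='jhk' -> body[0..3], body so far='jhk'
Chunk 2: stream[8..9]='6' size=0x6=6, data at stream[11..17]='tmxt77' -> body[3..9], body so far='jhktmxt77'
Chunk 3: stream[19..20]='6' size=0x6=6, data at stream[22..28]='p42jag' -> body[9..15], body so far='jhktmxt77p42jag'
Chunk 4: stream[30..31]='6' size=0x6=6, data at stream[33..39]='4r96g5' -> body[15..21], body so far='jhktmxt77p42jag4r96g5'
Chunk 5: stream[41..42]='0' size=0 (terminator). Final body='jhktmxt77p42jag4r96g5' (21 bytes)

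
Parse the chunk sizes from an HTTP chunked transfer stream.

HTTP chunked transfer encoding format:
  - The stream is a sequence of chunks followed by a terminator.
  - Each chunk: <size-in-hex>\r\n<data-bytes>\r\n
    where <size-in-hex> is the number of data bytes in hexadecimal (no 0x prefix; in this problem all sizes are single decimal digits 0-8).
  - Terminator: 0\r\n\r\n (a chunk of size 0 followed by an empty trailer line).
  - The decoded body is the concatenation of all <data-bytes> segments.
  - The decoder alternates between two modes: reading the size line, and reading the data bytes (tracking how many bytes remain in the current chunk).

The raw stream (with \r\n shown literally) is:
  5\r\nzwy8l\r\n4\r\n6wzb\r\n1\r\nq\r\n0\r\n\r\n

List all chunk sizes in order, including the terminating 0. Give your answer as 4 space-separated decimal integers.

Answer: 5 4 1 0

Derivation:
Chunk 1: stream[0..1]='5' size=0x5=5, data at stream[3..8]='zwy8l' -> body[0..5], body so far='zwy8l'
Chunk 2: stream[10..11]='4' size=0x4=4, data at stream[13..17]='6wzb' -> body[5..9], body so far='zwy8l6wzb'
Chunk 3: stream[19..20]='1' size=0x1=1, data at stream[22..23]='q' -> body[9..10], body so far='zwy8l6wzbq'
Chunk 4: stream[25..26]='0' size=0 (terminator). Final body='zwy8l6wzbq' (10 bytes)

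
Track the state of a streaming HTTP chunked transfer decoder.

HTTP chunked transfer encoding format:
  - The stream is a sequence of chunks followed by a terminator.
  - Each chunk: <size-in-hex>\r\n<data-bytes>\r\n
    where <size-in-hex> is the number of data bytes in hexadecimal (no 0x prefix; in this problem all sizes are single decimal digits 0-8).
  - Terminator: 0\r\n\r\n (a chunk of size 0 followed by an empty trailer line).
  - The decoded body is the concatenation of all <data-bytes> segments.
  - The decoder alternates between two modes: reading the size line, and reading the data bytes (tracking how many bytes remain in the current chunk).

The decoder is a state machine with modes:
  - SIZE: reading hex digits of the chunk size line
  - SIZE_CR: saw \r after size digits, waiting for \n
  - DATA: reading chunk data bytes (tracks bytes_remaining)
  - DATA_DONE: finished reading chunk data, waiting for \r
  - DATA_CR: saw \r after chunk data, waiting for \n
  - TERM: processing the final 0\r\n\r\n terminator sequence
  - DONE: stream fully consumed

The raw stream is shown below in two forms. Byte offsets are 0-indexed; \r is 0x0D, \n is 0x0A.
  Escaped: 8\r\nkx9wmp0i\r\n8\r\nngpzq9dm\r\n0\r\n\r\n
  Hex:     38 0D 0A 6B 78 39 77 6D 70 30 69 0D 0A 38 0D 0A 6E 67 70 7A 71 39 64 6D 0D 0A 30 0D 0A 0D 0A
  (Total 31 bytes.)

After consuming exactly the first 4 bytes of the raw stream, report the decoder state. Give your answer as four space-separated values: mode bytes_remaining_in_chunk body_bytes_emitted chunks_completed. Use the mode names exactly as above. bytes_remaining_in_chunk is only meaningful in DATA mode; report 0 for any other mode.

Byte 0 = '8': mode=SIZE remaining=0 emitted=0 chunks_done=0
Byte 1 = 0x0D: mode=SIZE_CR remaining=0 emitted=0 chunks_done=0
Byte 2 = 0x0A: mode=DATA remaining=8 emitted=0 chunks_done=0
Byte 3 = 'k': mode=DATA remaining=7 emitted=1 chunks_done=0

Answer: DATA 7 1 0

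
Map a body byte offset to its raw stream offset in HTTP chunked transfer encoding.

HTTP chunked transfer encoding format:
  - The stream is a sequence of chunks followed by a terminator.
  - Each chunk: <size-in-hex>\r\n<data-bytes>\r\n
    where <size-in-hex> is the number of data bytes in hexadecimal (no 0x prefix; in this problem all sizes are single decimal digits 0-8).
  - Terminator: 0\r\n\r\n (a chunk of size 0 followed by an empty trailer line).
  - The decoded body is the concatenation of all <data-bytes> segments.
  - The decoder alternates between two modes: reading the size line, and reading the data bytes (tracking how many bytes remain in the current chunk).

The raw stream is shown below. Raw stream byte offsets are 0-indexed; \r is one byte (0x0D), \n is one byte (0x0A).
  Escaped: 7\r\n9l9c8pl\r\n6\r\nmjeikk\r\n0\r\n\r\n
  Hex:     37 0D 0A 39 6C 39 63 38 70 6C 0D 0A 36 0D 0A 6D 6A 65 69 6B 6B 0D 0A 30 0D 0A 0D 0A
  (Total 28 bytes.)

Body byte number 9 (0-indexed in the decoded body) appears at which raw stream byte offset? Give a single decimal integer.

Answer: 17

Derivation:
Chunk 1: stream[0..1]='7' size=0x7=7, data at stream[3..10]='9l9c8pl' -> body[0..7], body so far='9l9c8pl'
Chunk 2: stream[12..13]='6' size=0x6=6, data at stream[15..21]='mjeikk' -> body[7..13], body so far='9l9c8plmjeikk'
Chunk 3: stream[23..24]='0' size=0 (terminator). Final body='9l9c8plmjeikk' (13 bytes)
Body byte 9 at stream offset 17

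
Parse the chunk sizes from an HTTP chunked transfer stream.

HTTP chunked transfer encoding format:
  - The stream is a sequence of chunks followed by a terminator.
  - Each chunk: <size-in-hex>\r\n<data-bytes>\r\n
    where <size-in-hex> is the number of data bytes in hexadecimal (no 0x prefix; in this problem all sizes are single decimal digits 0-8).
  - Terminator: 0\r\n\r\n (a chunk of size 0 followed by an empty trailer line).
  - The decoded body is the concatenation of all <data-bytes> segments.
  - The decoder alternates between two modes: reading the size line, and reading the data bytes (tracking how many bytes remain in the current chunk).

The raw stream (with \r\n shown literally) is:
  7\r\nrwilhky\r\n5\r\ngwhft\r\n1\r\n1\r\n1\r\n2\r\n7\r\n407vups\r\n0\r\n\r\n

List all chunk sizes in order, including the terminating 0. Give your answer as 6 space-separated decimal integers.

Chunk 1: stream[0..1]='7' size=0x7=7, data at stream[3..10]='rwilhky' -> body[0..7], body so far='rwilhky'
Chunk 2: stream[12..13]='5' size=0x5=5, data at stream[15..20]='gwhft' -> body[7..12], body so far='rwilhkygwhft'
Chunk 3: stream[22..23]='1' size=0x1=1, data at stream[25..26]='1' -> body[12..13], body so far='rwilhkygwhft1'
Chunk 4: stream[28..29]='1' size=0x1=1, data at stream[31..32]='2' -> body[13..14], body so far='rwilhkygwhft12'
Chunk 5: stream[34..35]='7' size=0x7=7, data at stream[37..44]='407vups' -> body[14..21], body so far='rwilhkygwhft12407vups'
Chunk 6: stream[46..47]='0' size=0 (terminator). Final body='rwilhkygwhft12407vups' (21 bytes)

Answer: 7 5 1 1 7 0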